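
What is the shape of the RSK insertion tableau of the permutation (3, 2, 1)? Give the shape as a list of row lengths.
[1, 1, 1]

RSK row insertion gives P = [[1], [2], [3]], which has shape [1, 1, 1].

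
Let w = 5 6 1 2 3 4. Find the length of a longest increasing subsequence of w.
4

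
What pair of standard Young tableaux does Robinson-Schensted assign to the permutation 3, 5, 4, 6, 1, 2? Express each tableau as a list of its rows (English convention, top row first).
Insert each entry of the permutation into P by Schensted row insertion, recording in Q the position of each new cell.

Insert 3: appended to row 1. P = [[3]].
Insert 5: appended to row 1. P = [[3, 5]].
Insert 4: 4 bumps 5 from row 1; 5 starts row 2. P = [[3, 4], [5]].
Insert 6: appended to row 1. P = [[3, 4, 6], [5]].
Insert 1: 1 bumps 3 from row 1; 3 bumps 5 from row 2; 5 starts row 3. P = [[1, 4, 6], [3], [5]].
Insert 2: 2 bumps 4 from row 1; 4 appends to row 2. P = [[1, 2, 6], [3, 4], [5]].

So P = [[1, 2, 6], [3, 4], [5]], Q = [[1, 2, 4], [3, 6], [5]].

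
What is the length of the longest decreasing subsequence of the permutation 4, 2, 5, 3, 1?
3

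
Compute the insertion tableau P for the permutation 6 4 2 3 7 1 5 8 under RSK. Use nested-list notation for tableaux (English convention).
Insert 6: appended to row 1. P = [[6]].
Insert 4: 4 bumps 6 from row 1; 6 starts row 2. P = [[4], [6]].
Insert 2: 2 bumps 4 from row 1; 4 bumps 6 from row 2; 6 starts row 3. P = [[2], [4], [6]].
Insert 3: appended to row 1. P = [[2, 3], [4], [6]].
Insert 7: appended to row 1. P = [[2, 3, 7], [4], [6]].
Insert 1: 1 bumps 2 from row 1; 2 bumps 4 from row 2; 4 bumps 6 from row 3; 6 starts row 4. P = [[1, 3, 7], [2], [4], [6]].
Insert 5: 5 bumps 7 from row 1; 7 appends to row 2. P = [[1, 3, 5], [2, 7], [4], [6]].
Insert 8: appended to row 1. P = [[1, 3, 5, 8], [2, 7], [4], [6]].

So P = [[1, 3, 5, 8], [2, 7], [4], [6]].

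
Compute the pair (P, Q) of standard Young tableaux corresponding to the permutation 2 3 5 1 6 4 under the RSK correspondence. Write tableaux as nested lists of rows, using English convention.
Insert each entry of the permutation into P by Schensted row insertion, recording in Q the position of each new cell.

Insert 2: appended to row 1. P = [[2]].
Insert 3: appended to row 1. P = [[2, 3]].
Insert 5: appended to row 1. P = [[2, 3, 5]].
Insert 1: 1 bumps 2 from row 1; 2 starts row 2. P = [[1, 3, 5], [2]].
Insert 6: appended to row 1. P = [[1, 3, 5, 6], [2]].
Insert 4: 4 bumps 5 from row 1; 5 appends to row 2. P = [[1, 3, 4, 6], [2, 5]].

So P = [[1, 3, 4, 6], [2, 5]], Q = [[1, 2, 3, 5], [4, 6]].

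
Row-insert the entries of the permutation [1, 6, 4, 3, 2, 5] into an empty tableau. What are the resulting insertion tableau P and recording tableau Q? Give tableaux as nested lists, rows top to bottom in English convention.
P = [[1, 2, 5], [3], [4], [6]], Q = [[1, 2, 6], [3], [4], [5]]

Insert each entry of the permutation into P by Schensted row insertion, recording in Q the position of each new cell.

Insert 1: appended to row 1. P = [[1]].
Insert 6: appended to row 1. P = [[1, 6]].
Insert 4: 4 bumps 6 from row 1; 6 starts row 2. P = [[1, 4], [6]].
Insert 3: 3 bumps 4 from row 1; 4 bumps 6 from row 2; 6 starts row 3. P = [[1, 3], [4], [6]].
Insert 2: 2 bumps 3 from row 1; 3 bumps 4 from row 2; 4 bumps 6 from row 3; 6 starts row 4. P = [[1, 2], [3], [4], [6]].
Insert 5: appended to row 1. P = [[1, 2, 5], [3], [4], [6]].

So P = [[1, 2, 5], [3], [4], [6]], Q = [[1, 2, 6], [3], [4], [5]].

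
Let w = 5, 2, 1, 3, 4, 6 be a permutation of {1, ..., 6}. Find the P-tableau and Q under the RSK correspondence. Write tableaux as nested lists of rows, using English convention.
Insert each entry of the permutation into P by Schensted row insertion, recording in Q the position of each new cell.

After inserting 5: P = [[5]].
After inserting 2: P = [[2], [5]].
After inserting 1: P = [[1], [2], [5]].
After inserting 3: P = [[1, 3], [2], [5]].
After inserting 4: P = [[1, 3, 4], [2], [5]].
After inserting 6: P = [[1, 3, 4, 6], [2], [5]].

So P = [[1, 3, 4, 6], [2], [5]], Q = [[1, 4, 5, 6], [2], [3]].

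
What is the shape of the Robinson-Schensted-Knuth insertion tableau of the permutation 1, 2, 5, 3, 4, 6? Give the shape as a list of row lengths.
Row-insert each entry into an empty tableau.

After inserting 1: P = [[1]].
After inserting 2: P = [[1, 2]].
After inserting 5: P = [[1, 2, 5]].
After inserting 3: P = [[1, 2, 3], [5]].
After inserting 4: P = [[1, 2, 3, 4], [5]].
After inserting 6: P = [[1, 2, 3, 4, 6], [5]].

The final insertion tableau P = [[1, 2, 3, 4, 6], [5]] has shape [5, 1].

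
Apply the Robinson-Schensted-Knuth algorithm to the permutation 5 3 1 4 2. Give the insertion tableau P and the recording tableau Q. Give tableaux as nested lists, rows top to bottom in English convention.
P = [[1, 2], [3, 4], [5]], Q = [[1, 4], [2, 5], [3]]

Insert each entry of the permutation into P by Schensted row insertion, recording in Q the position of each new cell.

Insert 5: appended to row 1. P = [[5]], Q = [[1]].
Insert 3: 3 bumps 5 from row 1; 5 starts row 2. P = [[3], [5]], Q = [[1], [2]].
Insert 1: 1 bumps 3 from row 1; 3 bumps 5 from row 2; 5 starts row 3. P = [[1], [3], [5]], Q = [[1], [2], [3]].
Insert 4: appended to row 1. P = [[1, 4], [3], [5]], Q = [[1, 4], [2], [3]].
Insert 2: 2 bumps 4 from row 1; 4 appends to row 2. P = [[1, 2], [3, 4], [5]], Q = [[1, 4], [2, 5], [3]].

So P = [[1, 2], [3, 4], [5]], Q = [[1, 4], [2, 5], [3]].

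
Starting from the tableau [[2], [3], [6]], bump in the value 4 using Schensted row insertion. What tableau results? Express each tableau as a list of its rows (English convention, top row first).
4 is larger than every entry of row 1, so it is appended to row 1. The new tableau is [[2, 4], [3], [6]].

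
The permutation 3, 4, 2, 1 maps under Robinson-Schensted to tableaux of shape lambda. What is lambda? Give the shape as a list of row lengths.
[2, 1, 1]

Row-insert each entry into an empty tableau.

After inserting 3: P = [[3]].
After inserting 4: P = [[3, 4]].
After inserting 2: P = [[2, 4], [3]].
After inserting 1: P = [[1, 4], [2], [3]].

The final insertion tableau P = [[1, 4], [2], [3]] has shape [2, 1, 1].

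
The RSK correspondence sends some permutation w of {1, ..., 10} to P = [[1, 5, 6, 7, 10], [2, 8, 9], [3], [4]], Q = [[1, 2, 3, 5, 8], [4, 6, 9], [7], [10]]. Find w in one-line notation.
Reverse the RSK construction: for i from n down to 1, find the cell of Q containing i, remove the entry at that cell from P, and reverse-bump it up through P; the value ejected from row 1 is w(i).

Step i=10: Q has 10 at row 4, column 1; remove 4 from row 4 of P and reverse-bump: 4 enters row 3 and ejects 3; 3 enters row 2 and ejects 2; 2 enters row 1 and ejects 1. So w(10) = 1. P is now [[2, 5, 6, 7, 10], [3, 8, 9], [4]].
Step i=9: Q has 9 at row 2, column 3; remove 9 from row 2 of P and reverse-bump: 9 enters row 1 and ejects 7. So w(9) = 7. P is now [[2, 5, 6, 9, 10], [3, 8], [4]].
Step i=8: Q has 8 at row 1, column 5; remove that cell from P, ejecting 10. So w(8) = 10. P is now [[2, 5, 6, 9], [3, 8], [4]].
Step i=7: Q has 7 at row 3, column 1; remove 4 from row 3 of P and reverse-bump: 4 enters row 2 and ejects 3; 3 enters row 1 and ejects 2. So w(7) = 2. P is now [[3, 5, 6, 9], [4, 8]].
Step i=6: Q has 6 at row 2, column 2; remove 8 from row 2 of P and reverse-bump: 8 enters row 1 and ejects 6. So w(6) = 6. P is now [[3, 5, 8, 9], [4]].
Step i=5: Q has 5 at row 1, column 4; remove that cell from P, ejecting 9. So w(5) = 9. P is now [[3, 5, 8], [4]].
Step i=4: Q has 4 at row 2, column 1; remove 4 from row 2 of P and reverse-bump: 4 enters row 1 and ejects 3. So w(4) = 3. P is now [[4, 5, 8]].
Step i=3: Q has 3 at row 1, column 3; remove that cell from P, ejecting 8. So w(3) = 8. P is now [[4, 5]].
Step i=2: Q has 2 at row 1, column 2; remove that cell from P, ejecting 5. So w(2) = 5. P is now [[4]].
Step i=1: Q has 1 at row 1, column 1; remove that cell from P, ejecting 4. So w(1) = 4. P is now [].

So w = 4 5 8 3 9 6 2 10 7 1.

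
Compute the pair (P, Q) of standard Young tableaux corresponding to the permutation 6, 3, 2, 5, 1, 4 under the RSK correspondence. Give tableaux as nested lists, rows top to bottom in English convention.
Insert each entry of the permutation into P by Schensted row insertion, recording in Q the position of each new cell.

Insert 6: appended to row 1. P = [[6]], Q = [[1]].
Insert 3: 3 bumps 6 from row 1; 6 starts row 2. P = [[3], [6]], Q = [[1], [2]].
Insert 2: 2 bumps 3 from row 1; 3 bumps 6 from row 2; 6 starts row 3. P = [[2], [3], [6]], Q = [[1], [2], [3]].
Insert 5: appended to row 1. P = [[2, 5], [3], [6]], Q = [[1, 4], [2], [3]].
Insert 1: 1 bumps 2 from row 1; 2 bumps 3 from row 2; 3 bumps 6 from row 3; 6 starts row 4. P = [[1, 5], [2], [3], [6]], Q = [[1, 4], [2], [3], [5]].
Insert 4: 4 bumps 5 from row 1; 5 appends to row 2. P = [[1, 4], [2, 5], [3], [6]], Q = [[1, 4], [2, 6], [3], [5]].

So P = [[1, 4], [2, 5], [3], [6]], Q = [[1, 4], [2, 6], [3], [5]].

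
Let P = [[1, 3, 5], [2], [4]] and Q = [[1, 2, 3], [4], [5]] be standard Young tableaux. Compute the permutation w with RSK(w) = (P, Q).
2 4 5 3 1

Reverse the RSK construction: for i from n down to 1, find the cell of Q containing i, remove the entry at that cell from P, and reverse-bump it up through P; the value ejected from row 1 is w(i).

Step i=5: Q has 5 at row 3, column 1; remove 4 from row 3 of P and reverse-bump: 4 enters row 2 and ejects 2; 2 enters row 1 and ejects 1. So w(5) = 1. P is now [[2, 3, 5], [4]].
Step i=4: Q has 4 at row 2, column 1; remove 4 from row 2 of P and reverse-bump: 4 enters row 1 and ejects 3. So w(4) = 3. P is now [[2, 4, 5]].
Step i=3: Q has 3 at row 1, column 3; remove that cell from P, ejecting 5. So w(3) = 5. P is now [[2, 4]].
Step i=2: Q has 2 at row 1, column 2; remove that cell from P, ejecting 4. So w(2) = 4. P is now [[2]].
Step i=1: Q has 1 at row 1, column 1; remove that cell from P, ejecting 2. So w(1) = 2. P is now [].

So w = 2 4 5 3 1.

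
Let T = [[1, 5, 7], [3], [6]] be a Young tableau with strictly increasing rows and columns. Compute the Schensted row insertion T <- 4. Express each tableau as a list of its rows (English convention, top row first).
In row 1, 4 replaces 5 (the leftmost entry greater than 4); 5 is bumped to row 2. 5 is appended to row 2. The new tableau is [[1, 4, 7], [3, 5], [6]].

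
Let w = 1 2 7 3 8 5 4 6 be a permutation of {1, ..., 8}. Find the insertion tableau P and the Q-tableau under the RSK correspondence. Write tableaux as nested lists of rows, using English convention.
Insert each entry of the permutation into P by Schensted row insertion, recording in Q the position of each new cell.

Insert 1: appended to row 1. P = [[1]].
Insert 2: appended to row 1. P = [[1, 2]].
Insert 7: appended to row 1. P = [[1, 2, 7]].
Insert 3: 3 bumps 7 from row 1; 7 starts row 2. P = [[1, 2, 3], [7]].
Insert 8: appended to row 1. P = [[1, 2, 3, 8], [7]].
Insert 5: 5 bumps 8 from row 1; 8 appends to row 2. P = [[1, 2, 3, 5], [7, 8]].
Insert 4: 4 bumps 5 from row 1; 5 bumps 7 from row 2; 7 starts row 3. P = [[1, 2, 3, 4], [5, 8], [7]].
Insert 6: appended to row 1. P = [[1, 2, 3, 4, 6], [5, 8], [7]].

So P = [[1, 2, 3, 4, 6], [5, 8], [7]], Q = [[1, 2, 3, 5, 8], [4, 6], [7]].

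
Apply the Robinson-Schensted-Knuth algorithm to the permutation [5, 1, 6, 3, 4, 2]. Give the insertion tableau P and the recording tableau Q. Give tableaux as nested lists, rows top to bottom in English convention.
Insert each entry of the permutation into P by Schensted row insertion, recording in Q the position of each new cell.

Insert 5: appended to row 1. P = [[5]].
Insert 1: 1 bumps 5 from row 1; 5 starts row 2. P = [[1], [5]].
Insert 6: appended to row 1. P = [[1, 6], [5]].
Insert 3: 3 bumps 6 from row 1; 6 appends to row 2. P = [[1, 3], [5, 6]].
Insert 4: appended to row 1. P = [[1, 3, 4], [5, 6]].
Insert 2: 2 bumps 3 from row 1; 3 bumps 5 from row 2; 5 starts row 3. P = [[1, 2, 4], [3, 6], [5]].

So P = [[1, 2, 4], [3, 6], [5]], Q = [[1, 3, 5], [2, 4], [6]].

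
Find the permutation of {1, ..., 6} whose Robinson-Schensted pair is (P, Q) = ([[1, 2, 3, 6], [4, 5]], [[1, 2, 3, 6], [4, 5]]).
Reverse the RSK construction: for i from n down to 1, find the cell of Q containing i, remove the entry at that cell from P, and reverse-bump it up through P; the value ejected from row 1 is w(i).

Step i=6: Q has 6 at row 1, column 4; remove that cell from P, ejecting 6. So w(6) = 6. P is now [[1, 2, 3], [4, 5]].
Step i=5: Q has 5 at row 2, column 2; remove 5 from row 2 of P and reverse-bump: 5 enters row 1 and ejects 3. So w(5) = 3. P is now [[1, 2, 5], [4]].
Step i=4: Q has 4 at row 2, column 1; remove 4 from row 2 of P and reverse-bump: 4 enters row 1 and ejects 2. So w(4) = 2. P is now [[1, 4, 5]].
Step i=3: Q has 3 at row 1, column 3; remove that cell from P, ejecting 5. So w(3) = 5. P is now [[1, 4]].
Step i=2: Q has 2 at row 1, column 2; remove that cell from P, ejecting 4. So w(2) = 4. P is now [[1]].
Step i=1: Q has 1 at row 1, column 1; remove that cell from P, ejecting 1. So w(1) = 1. P is now [].

So w = 1 4 5 2 3 6.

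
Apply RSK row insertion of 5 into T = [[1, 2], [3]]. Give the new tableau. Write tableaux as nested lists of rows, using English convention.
[[1, 2, 5], [3]]

5 is larger than every entry of row 1, so it is appended to row 1. The new tableau is [[1, 2, 5], [3]].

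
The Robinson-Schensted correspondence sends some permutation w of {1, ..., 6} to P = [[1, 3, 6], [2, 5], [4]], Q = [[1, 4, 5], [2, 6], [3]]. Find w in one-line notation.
4 2 1 5 6 3

Reverse the RSK construction: for i from n down to 1, find the cell of Q containing i, remove the entry at that cell from P, and reverse-bump it up through P; the value ejected from row 1 is w(i).

Step i=6: Q has 6 at row 2, column 2; remove 5 from row 2 of P and reverse-bump: 5 enters row 1 and ejects 3. So w(6) = 3. P is now [[1, 5, 6], [2], [4]].
Step i=5: Q has 5 at row 1, column 3; remove that cell from P, ejecting 6. So w(5) = 6. P is now [[1, 5], [2], [4]].
Step i=4: Q has 4 at row 1, column 2; remove that cell from P, ejecting 5. So w(4) = 5. P is now [[1], [2], [4]].
Step i=3: Q has 3 at row 3, column 1; remove 4 from row 3 of P and reverse-bump: 4 enters row 2 and ejects 2; 2 enters row 1 and ejects 1. So w(3) = 1. P is now [[2], [4]].
Step i=2: Q has 2 at row 2, column 1; remove 4 from row 2 of P and reverse-bump: 4 enters row 1 and ejects 2. So w(2) = 2. P is now [[4]].
Step i=1: Q has 1 at row 1, column 1; remove that cell from P, ejecting 4. So w(1) = 4. P is now [].

So w = 4 2 1 5 6 3.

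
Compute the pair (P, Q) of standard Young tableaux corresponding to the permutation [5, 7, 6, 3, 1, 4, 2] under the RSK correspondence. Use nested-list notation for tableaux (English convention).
P = [[1, 2], [3, 4], [5, 6], [7]], Q = [[1, 2], [3, 6], [4, 7], [5]]

Insert each entry of the permutation into P by Schensted row insertion, recording in Q the position of each new cell.

Insert 5: appended to row 1. P = [[5]].
Insert 7: appended to row 1. P = [[5, 7]].
Insert 6: 6 bumps 7 from row 1; 7 starts row 2. P = [[5, 6], [7]].
Insert 3: 3 bumps 5 from row 1; 5 bumps 7 from row 2; 7 starts row 3. P = [[3, 6], [5], [7]].
Insert 1: 1 bumps 3 from row 1; 3 bumps 5 from row 2; 5 bumps 7 from row 3; 7 starts row 4. P = [[1, 6], [3], [5], [7]].
Insert 4: 4 bumps 6 from row 1; 6 appends to row 2. P = [[1, 4], [3, 6], [5], [7]].
Insert 2: 2 bumps 4 from row 1; 4 bumps 6 from row 2; 6 appends to row 3. P = [[1, 2], [3, 4], [5, 6], [7]].

So P = [[1, 2], [3, 4], [5, 6], [7]], Q = [[1, 2], [3, 6], [4, 7], [5]].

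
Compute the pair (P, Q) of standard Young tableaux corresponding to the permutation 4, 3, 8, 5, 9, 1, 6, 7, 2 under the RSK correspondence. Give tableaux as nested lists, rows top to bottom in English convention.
Insert each entry of the permutation into P by Schensted row insertion, recording in Q the position of each new cell.

Insert 4: appended to row 1. P = [[4]].
Insert 3: 3 bumps 4 from row 1; 4 starts row 2. P = [[3], [4]].
Insert 8: appended to row 1. P = [[3, 8], [4]].
Insert 5: 5 bumps 8 from row 1; 8 appends to row 2. P = [[3, 5], [4, 8]].
Insert 9: appended to row 1. P = [[3, 5, 9], [4, 8]].
Insert 1: 1 bumps 3 from row 1; 3 bumps 4 from row 2; 4 starts row 3. P = [[1, 5, 9], [3, 8], [4]].
Insert 6: 6 bumps 9 from row 1; 9 appends to row 2. P = [[1, 5, 6], [3, 8, 9], [4]].
Insert 7: appended to row 1. P = [[1, 5, 6, 7], [3, 8, 9], [4]].
Insert 2: 2 bumps 5 from row 1; 5 bumps 8 from row 2; 8 appends to row 3. P = [[1, 2, 6, 7], [3, 5, 9], [4, 8]].

So P = [[1, 2, 6, 7], [3, 5, 9], [4, 8]], Q = [[1, 3, 5, 8], [2, 4, 7], [6, 9]].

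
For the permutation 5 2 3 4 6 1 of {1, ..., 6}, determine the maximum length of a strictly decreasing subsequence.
3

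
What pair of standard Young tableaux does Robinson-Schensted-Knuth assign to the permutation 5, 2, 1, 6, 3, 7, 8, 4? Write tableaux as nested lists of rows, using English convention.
Insert each entry of the permutation into P by Schensted row insertion, recording in Q the position of each new cell.

Insert 5: appended to row 1. P = [[5]], Q = [[1]].
Insert 2: 2 bumps 5 from row 1; 5 starts row 2. P = [[2], [5]], Q = [[1], [2]].
Insert 1: 1 bumps 2 from row 1; 2 bumps 5 from row 2; 5 starts row 3. P = [[1], [2], [5]], Q = [[1], [2], [3]].
Insert 6: appended to row 1. P = [[1, 6], [2], [5]], Q = [[1, 4], [2], [3]].
Insert 3: 3 bumps 6 from row 1; 6 appends to row 2. P = [[1, 3], [2, 6], [5]], Q = [[1, 4], [2, 5], [3]].
Insert 7: appended to row 1. P = [[1, 3, 7], [2, 6], [5]], Q = [[1, 4, 6], [2, 5], [3]].
Insert 8: appended to row 1. P = [[1, 3, 7, 8], [2, 6], [5]], Q = [[1, 4, 6, 7], [2, 5], [3]].
Insert 4: 4 bumps 7 from row 1; 7 appends to row 2. P = [[1, 3, 4, 8], [2, 6, 7], [5]], Q = [[1, 4, 6, 7], [2, 5, 8], [3]].

So P = [[1, 3, 4, 8], [2, 6, 7], [5]], Q = [[1, 4, 6, 7], [2, 5, 8], [3]].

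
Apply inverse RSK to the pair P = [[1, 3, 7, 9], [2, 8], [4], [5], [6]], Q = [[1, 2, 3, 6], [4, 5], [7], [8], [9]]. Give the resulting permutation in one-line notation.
Reverse RSK: for i = n, n-1, ..., 1, locate i in Q, remove the corresponding corner cell from P, and reverse-bump its entry up through P; the value ejected from row 1 is w(i).

So w = 2 6 8 5 7 9 4 3 1.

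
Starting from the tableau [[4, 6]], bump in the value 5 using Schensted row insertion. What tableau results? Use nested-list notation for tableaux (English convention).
In row 1, 5 replaces 6 (the leftmost entry greater than 5); 6 is bumped to row 2. 6 starts a new row 2. The new tableau is [[4, 5], [6]].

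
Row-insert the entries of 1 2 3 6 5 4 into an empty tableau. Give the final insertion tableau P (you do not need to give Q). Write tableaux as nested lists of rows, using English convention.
P = [[1, 2, 3, 4], [5], [6]]

Insert 1: appended to row 1. P = [[1]].
Insert 2: appended to row 1. P = [[1, 2]].
Insert 3: appended to row 1. P = [[1, 2, 3]].
Insert 6: appended to row 1. P = [[1, 2, 3, 6]].
Insert 5: 5 bumps 6 from row 1; 6 starts row 2. P = [[1, 2, 3, 5], [6]].
Insert 4: 4 bumps 5 from row 1; 5 bumps 6 from row 2; 6 starts row 3. P = [[1, 2, 3, 4], [5], [6]].

So P = [[1, 2, 3, 4], [5], [6]].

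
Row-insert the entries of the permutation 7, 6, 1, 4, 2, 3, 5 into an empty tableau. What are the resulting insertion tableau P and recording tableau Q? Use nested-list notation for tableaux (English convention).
Insert each entry of the permutation into P by Schensted row insertion, recording in Q the position of each new cell.

Insert 7: appended to row 1. P = [[7]].
Insert 6: 6 bumps 7 from row 1; 7 starts row 2. P = [[6], [7]].
Insert 1: 1 bumps 6 from row 1; 6 bumps 7 from row 2; 7 starts row 3. P = [[1], [6], [7]].
Insert 4: appended to row 1. P = [[1, 4], [6], [7]].
Insert 2: 2 bumps 4 from row 1; 4 bumps 6 from row 2; 6 bumps 7 from row 3; 7 starts row 4. P = [[1, 2], [4], [6], [7]].
Insert 3: appended to row 1. P = [[1, 2, 3], [4], [6], [7]].
Insert 5: appended to row 1. P = [[1, 2, 3, 5], [4], [6], [7]].

So P = [[1, 2, 3, 5], [4], [6], [7]], Q = [[1, 4, 6, 7], [2], [3], [5]].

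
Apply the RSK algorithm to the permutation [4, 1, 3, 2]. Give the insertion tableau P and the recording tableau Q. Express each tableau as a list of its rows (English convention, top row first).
Insert each entry of the permutation into P by Schensted row insertion, recording in Q the position of each new cell.

Insert 4: appended to row 1. P = [[4]].
Insert 1: 1 bumps 4 from row 1; 4 starts row 2. P = [[1], [4]].
Insert 3: appended to row 1. P = [[1, 3], [4]].
Insert 2: 2 bumps 3 from row 1; 3 bumps 4 from row 2; 4 starts row 3. P = [[1, 2], [3], [4]].

So P = [[1, 2], [3], [4]], Q = [[1, 3], [2], [4]].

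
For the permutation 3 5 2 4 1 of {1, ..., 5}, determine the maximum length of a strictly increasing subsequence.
2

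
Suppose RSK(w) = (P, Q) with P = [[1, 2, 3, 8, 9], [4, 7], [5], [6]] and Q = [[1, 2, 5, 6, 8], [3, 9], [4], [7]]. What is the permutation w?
Reverse the RSK construction: for i from n down to 1, find the cell of Q containing i, remove the entry at that cell from P, and reverse-bump it up through P; the value ejected from row 1 is w(i).

Step i=9: Q has 9 at row 2, column 2; remove 7 from row 2 of P and reverse-bump: 7 enters row 1 and ejects 3. So w(9) = 3. P is now [[1, 2, 7, 8, 9], [4], [5], [6]].
Step i=8: Q has 8 at row 1, column 5; remove that cell from P, ejecting 9. So w(8) = 9. P is now [[1, 2, 7, 8], [4], [5], [6]].
Step i=7: Q has 7 at row 4, column 1; remove 6 from row 4 of P and reverse-bump: 6 enters row 3 and ejects 5; 5 enters row 2 and ejects 4; 4 enters row 1 and ejects 2. So w(7) = 2. P is now [[1, 4, 7, 8], [5], [6]].
Step i=6: Q has 6 at row 1, column 4; remove that cell from P, ejecting 8. So w(6) = 8. P is now [[1, 4, 7], [5], [6]].
Step i=5: Q has 5 at row 1, column 3; remove that cell from P, ejecting 7. So w(5) = 7. P is now [[1, 4], [5], [6]].
Step i=4: Q has 4 at row 3, column 1; remove 6 from row 3 of P and reverse-bump: 6 enters row 2 and ejects 5; 5 enters row 1 and ejects 4. So w(4) = 4. P is now [[1, 5], [6]].
Step i=3: Q has 3 at row 2, column 1; remove 6 from row 2 of P and reverse-bump: 6 enters row 1 and ejects 5. So w(3) = 5. P is now [[1, 6]].
Step i=2: Q has 2 at row 1, column 2; remove that cell from P, ejecting 6. So w(2) = 6. P is now [[1]].
Step i=1: Q has 1 at row 1, column 1; remove that cell from P, ejecting 1. So w(1) = 1. P is now [].

So w = 1 6 5 4 7 8 2 9 3.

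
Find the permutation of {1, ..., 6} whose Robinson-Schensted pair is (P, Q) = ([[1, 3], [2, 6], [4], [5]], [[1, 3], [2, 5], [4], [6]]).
Reverse the RSK construction: for i from n down to 1, find the cell of Q containing i, remove the entry at that cell from P, and reverse-bump it up through P; the value ejected from row 1 is w(i).

Step i=6: Q has 6 at row 4, column 1; remove 5 from row 4 of P and reverse-bump: 5 enters row 3 and ejects 4; 4 enters row 2 and ejects 2; 2 enters row 1 and ejects 1. So w(6) = 1. P is now [[2, 3], [4, 6], [5]].
Step i=5: Q has 5 at row 2, column 2; remove 6 from row 2 of P and reverse-bump: 6 enters row 1 and ejects 3. So w(5) = 3. P is now [[2, 6], [4], [5]].
Step i=4: Q has 4 at row 3, column 1; remove 5 from row 3 of P and reverse-bump: 5 enters row 2 and ejects 4; 4 enters row 1 and ejects 2. So w(4) = 2. P is now [[4, 6], [5]].
Step i=3: Q has 3 at row 1, column 2; remove that cell from P, ejecting 6. So w(3) = 6. P is now [[4], [5]].
Step i=2: Q has 2 at row 2, column 1; remove 5 from row 2 of P and reverse-bump: 5 enters row 1 and ejects 4. So w(2) = 4. P is now [[5]].
Step i=1: Q has 1 at row 1, column 1; remove that cell from P, ejecting 5. So w(1) = 5. P is now [].

So w = 5 4 6 2 3 1.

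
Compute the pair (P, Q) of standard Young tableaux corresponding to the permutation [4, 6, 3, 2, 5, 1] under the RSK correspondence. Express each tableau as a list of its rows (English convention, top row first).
P = [[1, 5], [2, 6], [3], [4]], Q = [[1, 2], [3, 5], [4], [6]]

Insert each entry of the permutation into P by Schensted row insertion, recording in Q the position of each new cell.

Insert 4: appended to row 1. P = [[4]], Q = [[1]].
Insert 6: appended to row 1. P = [[4, 6]], Q = [[1, 2]].
Insert 3: 3 bumps 4 from row 1; 4 starts row 2. P = [[3, 6], [4]], Q = [[1, 2], [3]].
Insert 2: 2 bumps 3 from row 1; 3 bumps 4 from row 2; 4 starts row 3. P = [[2, 6], [3], [4]], Q = [[1, 2], [3], [4]].
Insert 5: 5 bumps 6 from row 1; 6 appends to row 2. P = [[2, 5], [3, 6], [4]], Q = [[1, 2], [3, 5], [4]].
Insert 1: 1 bumps 2 from row 1; 2 bumps 3 from row 2; 3 bumps 4 from row 3; 4 starts row 4. P = [[1, 5], [2, 6], [3], [4]], Q = [[1, 2], [3, 5], [4], [6]].

So P = [[1, 5], [2, 6], [3], [4]], Q = [[1, 2], [3, 5], [4], [6]].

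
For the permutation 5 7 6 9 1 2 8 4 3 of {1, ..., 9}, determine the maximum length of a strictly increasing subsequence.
3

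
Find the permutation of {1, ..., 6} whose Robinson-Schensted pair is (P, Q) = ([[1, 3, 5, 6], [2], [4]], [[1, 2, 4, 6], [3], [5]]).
Reverse the RSK construction: for i from n down to 1, find the cell of Q containing i, remove the entry at that cell from P, and reverse-bump it up through P; the value ejected from row 1 is w(i).

Step i=6: Q has 6 at row 1, column 4; remove that cell from P, ejecting 6. So w(6) = 6. P is now [[1, 3, 5], [2], [4]].
Step i=5: Q has 5 at row 3, column 1; remove 4 from row 3 of P and reverse-bump: 4 enters row 2 and ejects 2; 2 enters row 1 and ejects 1. So w(5) = 1. P is now [[2, 3, 5], [4]].
Step i=4: Q has 4 at row 1, column 3; remove that cell from P, ejecting 5. So w(4) = 5. P is now [[2, 3], [4]].
Step i=3: Q has 3 at row 2, column 1; remove 4 from row 2 of P and reverse-bump: 4 enters row 1 and ejects 3. So w(3) = 3. P is now [[2, 4]].
Step i=2: Q has 2 at row 1, column 2; remove that cell from P, ejecting 4. So w(2) = 4. P is now [[2]].
Step i=1: Q has 1 at row 1, column 1; remove that cell from P, ejecting 2. So w(1) = 2. P is now [].

So w = 2 4 3 5 1 6.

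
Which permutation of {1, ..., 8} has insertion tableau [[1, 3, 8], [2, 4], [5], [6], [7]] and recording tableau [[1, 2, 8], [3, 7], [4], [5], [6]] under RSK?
2 7 6 5 4 1 3 8

Reverse the RSK construction: for i from n down to 1, find the cell of Q containing i, remove the entry at that cell from P, and reverse-bump it up through P; the value ejected from row 1 is w(i).

Step i=8: Q has 8 at row 1, column 3; remove that cell from P, ejecting 8. So w(8) = 8. P is now [[1, 3], [2, 4], [5], [6], [7]].
Step i=7: Q has 7 at row 2, column 2; remove 4 from row 2 of P and reverse-bump: 4 enters row 1 and ejects 3. So w(7) = 3. P is now [[1, 4], [2], [5], [6], [7]].
Step i=6: Q has 6 at row 5, column 1; remove 7 from row 5 of P and reverse-bump: 7 enters row 4 and ejects 6; 6 enters row 3 and ejects 5; 5 enters row 2 and ejects 2; 2 enters row 1 and ejects 1. So w(6) = 1. P is now [[2, 4], [5], [6], [7]].
Step i=5: Q has 5 at row 4, column 1; remove 7 from row 4 of P and reverse-bump: 7 enters row 3 and ejects 6; 6 enters row 2 and ejects 5; 5 enters row 1 and ejects 4. So w(5) = 4. P is now [[2, 5], [6], [7]].
Step i=4: Q has 4 at row 3, column 1; remove 7 from row 3 of P and reverse-bump: 7 enters row 2 and ejects 6; 6 enters row 1 and ejects 5. So w(4) = 5. P is now [[2, 6], [7]].
Step i=3: Q has 3 at row 2, column 1; remove 7 from row 2 of P and reverse-bump: 7 enters row 1 and ejects 6. So w(3) = 6. P is now [[2, 7]].
Step i=2: Q has 2 at row 1, column 2; remove that cell from P, ejecting 7. So w(2) = 7. P is now [[2]].
Step i=1: Q has 1 at row 1, column 1; remove that cell from P, ejecting 2. So w(1) = 2. P is now [].

So w = 2 7 6 5 4 1 3 8.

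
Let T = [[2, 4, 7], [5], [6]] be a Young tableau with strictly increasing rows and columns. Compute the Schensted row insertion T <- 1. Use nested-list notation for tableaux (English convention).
[[1, 4, 7], [2], [5], [6]]

In row 1, 1 replaces 2 (the leftmost entry greater than 1); 2 is bumped to row 2. In row 2, 2 replaces 5 (the leftmost entry greater than 2); 5 is bumped to row 3. In row 3, 5 replaces 6 (the leftmost entry greater than 5); 6 is bumped to row 4. 6 starts a new row 4. The new tableau is [[1, 4, 7], [2], [5], [6]].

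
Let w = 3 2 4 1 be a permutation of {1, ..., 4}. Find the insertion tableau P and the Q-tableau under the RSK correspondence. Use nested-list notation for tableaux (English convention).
Insert each entry of the permutation into P by Schensted row insertion, recording in Q the position of each new cell.

After inserting 3: P = [[3]].
After inserting 2: P = [[2], [3]].
After inserting 4: P = [[2, 4], [3]].
After inserting 1: P = [[1, 4], [2], [3]].

So P = [[1, 4], [2], [3]], Q = [[1, 3], [2], [4]].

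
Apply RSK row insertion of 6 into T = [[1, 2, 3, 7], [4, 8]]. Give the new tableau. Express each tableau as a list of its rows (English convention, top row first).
In row 1, 6 replaces 7 (the leftmost entry greater than 6); 7 is bumped to row 2. In row 2, 7 replaces 8 (the leftmost entry greater than 7); 8 is bumped to row 3. 8 starts a new row 3. The new tableau is [[1, 2, 3, 6], [4, 7], [8]].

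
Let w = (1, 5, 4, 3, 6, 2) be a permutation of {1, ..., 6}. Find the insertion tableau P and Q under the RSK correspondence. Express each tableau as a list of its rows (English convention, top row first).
Insert each entry of the permutation into P by Schensted row insertion, recording in Q the position of each new cell.

Insert 1: appended to row 1. P = [[1]].
Insert 5: appended to row 1. P = [[1, 5]].
Insert 4: 4 bumps 5 from row 1; 5 starts row 2. P = [[1, 4], [5]].
Insert 3: 3 bumps 4 from row 1; 4 bumps 5 from row 2; 5 starts row 3. P = [[1, 3], [4], [5]].
Insert 6: appended to row 1. P = [[1, 3, 6], [4], [5]].
Insert 2: 2 bumps 3 from row 1; 3 bumps 4 from row 2; 4 bumps 5 from row 3; 5 starts row 4. P = [[1, 2, 6], [3], [4], [5]].

So P = [[1, 2, 6], [3], [4], [5]], Q = [[1, 2, 5], [3], [4], [6]].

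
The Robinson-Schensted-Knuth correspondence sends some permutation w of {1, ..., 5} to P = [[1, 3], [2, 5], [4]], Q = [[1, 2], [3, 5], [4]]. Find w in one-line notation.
Reverse RSK: for i = n, n-1, ..., 1, locate i in Q, remove the corresponding corner cell from P, and reverse-bump its entry up through P; the value ejected from row 1 is w(i).

So w = 4 5 2 1 3.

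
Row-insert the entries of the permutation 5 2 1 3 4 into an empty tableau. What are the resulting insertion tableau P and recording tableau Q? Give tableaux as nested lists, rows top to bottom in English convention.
Insert each entry of the permutation into P by Schensted row insertion, recording in Q the position of each new cell.

Insert 5: appended to row 1. P = [[5]], Q = [[1]].
Insert 2: 2 bumps 5 from row 1; 5 starts row 2. P = [[2], [5]], Q = [[1], [2]].
Insert 1: 1 bumps 2 from row 1; 2 bumps 5 from row 2; 5 starts row 3. P = [[1], [2], [5]], Q = [[1], [2], [3]].
Insert 3: appended to row 1. P = [[1, 3], [2], [5]], Q = [[1, 4], [2], [3]].
Insert 4: appended to row 1. P = [[1, 3, 4], [2], [5]], Q = [[1, 4, 5], [2], [3]].

So P = [[1, 3, 4], [2], [5]], Q = [[1, 4, 5], [2], [3]].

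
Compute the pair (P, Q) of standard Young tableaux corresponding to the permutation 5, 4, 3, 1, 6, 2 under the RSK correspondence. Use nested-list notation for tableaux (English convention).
Insert each entry of the permutation into P by Schensted row insertion, recording in Q the position of each new cell.

Insert 5: appended to row 1. P = [[5]].
Insert 4: 4 bumps 5 from row 1; 5 starts row 2. P = [[4], [5]].
Insert 3: 3 bumps 4 from row 1; 4 bumps 5 from row 2; 5 starts row 3. P = [[3], [4], [5]].
Insert 1: 1 bumps 3 from row 1; 3 bumps 4 from row 2; 4 bumps 5 from row 3; 5 starts row 4. P = [[1], [3], [4], [5]].
Insert 6: appended to row 1. P = [[1, 6], [3], [4], [5]].
Insert 2: 2 bumps 6 from row 1; 6 appends to row 2. P = [[1, 2], [3, 6], [4], [5]].

So P = [[1, 2], [3, 6], [4], [5]], Q = [[1, 5], [2, 6], [3], [4]].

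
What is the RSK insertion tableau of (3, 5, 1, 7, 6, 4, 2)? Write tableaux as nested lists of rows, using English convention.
After inserting 3: P = [[3]].
After inserting 5: P = [[3, 5]].
After inserting 1: P = [[1, 5], [3]].
After inserting 7: P = [[1, 5, 7], [3]].
After inserting 6: P = [[1, 5, 6], [3, 7]].
After inserting 4: P = [[1, 4, 6], [3, 5], [7]].
After inserting 2: P = [[1, 2, 6], [3, 4], [5], [7]].

So P = [[1, 2, 6], [3, 4], [5], [7]].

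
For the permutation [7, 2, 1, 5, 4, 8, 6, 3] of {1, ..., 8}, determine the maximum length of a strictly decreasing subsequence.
4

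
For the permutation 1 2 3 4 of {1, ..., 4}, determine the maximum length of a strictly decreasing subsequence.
1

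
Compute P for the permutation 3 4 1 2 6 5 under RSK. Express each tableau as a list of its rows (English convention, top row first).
Insert 3: appended to row 1. P = [[3]].
Insert 4: appended to row 1. P = [[3, 4]].
Insert 1: 1 bumps 3 from row 1; 3 starts row 2. P = [[1, 4], [3]].
Insert 2: 2 bumps 4 from row 1; 4 appends to row 2. P = [[1, 2], [3, 4]].
Insert 6: appended to row 1. P = [[1, 2, 6], [3, 4]].
Insert 5: 5 bumps 6 from row 1; 6 appends to row 2. P = [[1, 2, 5], [3, 4, 6]].

So P = [[1, 2, 5], [3, 4, 6]].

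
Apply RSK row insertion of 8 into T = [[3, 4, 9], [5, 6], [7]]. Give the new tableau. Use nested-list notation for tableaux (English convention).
[[3, 4, 8], [5, 6, 9], [7]]

In row 1, 8 replaces 9 (the leftmost entry greater than 8); 9 is bumped to row 2. 9 is appended to row 2. The new tableau is [[3, 4, 8], [5, 6, 9], [7]].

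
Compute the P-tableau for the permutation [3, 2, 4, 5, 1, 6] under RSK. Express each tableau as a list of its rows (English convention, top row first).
P = [[1, 4, 5, 6], [2], [3]]

After inserting 3: P = [[3]].
After inserting 2: P = [[2], [3]].
After inserting 4: P = [[2, 4], [3]].
After inserting 5: P = [[2, 4, 5], [3]].
After inserting 1: P = [[1, 4, 5], [2], [3]].
After inserting 6: P = [[1, 4, 5, 6], [2], [3]].

So P = [[1, 4, 5, 6], [2], [3]].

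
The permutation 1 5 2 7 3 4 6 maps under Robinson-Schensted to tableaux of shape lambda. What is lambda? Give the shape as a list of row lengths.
[5, 2]

Row-insert each entry into an empty tableau.

After inserting 1: P = [[1]].
After inserting 5: P = [[1, 5]].
After inserting 2: P = [[1, 2], [5]].
After inserting 7: P = [[1, 2, 7], [5]].
After inserting 3: P = [[1, 2, 3], [5, 7]].
After inserting 4: P = [[1, 2, 3, 4], [5, 7]].
After inserting 6: P = [[1, 2, 3, 4, 6], [5, 7]].

The final insertion tableau P = [[1, 2, 3, 4, 6], [5, 7]] has shape [5, 2].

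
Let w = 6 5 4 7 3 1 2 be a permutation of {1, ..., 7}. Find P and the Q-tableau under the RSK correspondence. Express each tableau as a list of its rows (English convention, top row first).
P = [[1, 2], [3, 7], [4], [5], [6]], Q = [[1, 4], [2, 7], [3], [5], [6]]

Insert each entry of the permutation into P by Schensted row insertion, recording in Q the position of each new cell.

Insert 6: appended to row 1. P = [[6]].
Insert 5: 5 bumps 6 from row 1; 6 starts row 2. P = [[5], [6]].
Insert 4: 4 bumps 5 from row 1; 5 bumps 6 from row 2; 6 starts row 3. P = [[4], [5], [6]].
Insert 7: appended to row 1. P = [[4, 7], [5], [6]].
Insert 3: 3 bumps 4 from row 1; 4 bumps 5 from row 2; 5 bumps 6 from row 3; 6 starts row 4. P = [[3, 7], [4], [5], [6]].
Insert 1: 1 bumps 3 from row 1; 3 bumps 4 from row 2; 4 bumps 5 from row 3; 5 bumps 6 from row 4; 6 starts row 5. P = [[1, 7], [3], [4], [5], [6]].
Insert 2: 2 bumps 7 from row 1; 7 appends to row 2. P = [[1, 2], [3, 7], [4], [5], [6]].

So P = [[1, 2], [3, 7], [4], [5], [6]], Q = [[1, 4], [2, 7], [3], [5], [6]].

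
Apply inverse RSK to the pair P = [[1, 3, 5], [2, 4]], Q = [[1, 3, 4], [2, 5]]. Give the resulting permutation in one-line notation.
2 1 4 5 3

Reverse the RSK construction: for i from n down to 1, find the cell of Q containing i, remove the entry at that cell from P, and reverse-bump it up through P; the value ejected from row 1 is w(i).

Step i=5: Q has 5 at row 2, column 2; remove 4 from row 2 of P and reverse-bump: 4 enters row 1 and ejects 3. So w(5) = 3. P is now [[1, 4, 5], [2]].
Step i=4: Q has 4 at row 1, column 3; remove that cell from P, ejecting 5. So w(4) = 5. P is now [[1, 4], [2]].
Step i=3: Q has 3 at row 1, column 2; remove that cell from P, ejecting 4. So w(3) = 4. P is now [[1], [2]].
Step i=2: Q has 2 at row 2, column 1; remove 2 from row 2 of P and reverse-bump: 2 enters row 1 and ejects 1. So w(2) = 1. P is now [[2]].
Step i=1: Q has 1 at row 1, column 1; remove that cell from P, ejecting 2. So w(1) = 2. P is now [].

So w = 2 1 4 5 3.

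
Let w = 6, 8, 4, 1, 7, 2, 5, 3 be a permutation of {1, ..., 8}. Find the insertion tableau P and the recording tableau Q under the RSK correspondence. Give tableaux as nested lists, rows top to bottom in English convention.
P = [[1, 2, 3], [4, 5], [6, 7], [8]], Q = [[1, 2, 7], [3, 5], [4, 6], [8]]

Insert each entry of the permutation into P by Schensted row insertion, recording in Q the position of each new cell.

Insert 6: appended to row 1. P = [[6]].
Insert 8: appended to row 1. P = [[6, 8]].
Insert 4: 4 bumps 6 from row 1; 6 starts row 2. P = [[4, 8], [6]].
Insert 1: 1 bumps 4 from row 1; 4 bumps 6 from row 2; 6 starts row 3. P = [[1, 8], [4], [6]].
Insert 7: 7 bumps 8 from row 1; 8 appends to row 2. P = [[1, 7], [4, 8], [6]].
Insert 2: 2 bumps 7 from row 1; 7 bumps 8 from row 2; 8 appends to row 3. P = [[1, 2], [4, 7], [6, 8]].
Insert 5: appended to row 1. P = [[1, 2, 5], [4, 7], [6, 8]].
Insert 3: 3 bumps 5 from row 1; 5 bumps 7 from row 2; 7 bumps 8 from row 3; 8 starts row 4. P = [[1, 2, 3], [4, 5], [6, 7], [8]].

So P = [[1, 2, 3], [4, 5], [6, 7], [8]], Q = [[1, 2, 7], [3, 5], [4, 6], [8]].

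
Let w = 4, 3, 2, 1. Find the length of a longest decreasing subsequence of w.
4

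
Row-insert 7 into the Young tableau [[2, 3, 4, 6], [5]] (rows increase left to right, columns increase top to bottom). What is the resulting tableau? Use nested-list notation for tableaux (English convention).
7 is larger than every entry of row 1, so it is appended to row 1. The new tableau is [[2, 3, 4, 6, 7], [5]].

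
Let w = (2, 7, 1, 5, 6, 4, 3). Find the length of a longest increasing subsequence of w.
3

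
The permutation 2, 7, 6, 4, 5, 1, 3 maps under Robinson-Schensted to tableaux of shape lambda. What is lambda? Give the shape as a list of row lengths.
Row-insert each entry into an empty tableau.

After inserting 2: P = [[2]].
After inserting 7: P = [[2, 7]].
After inserting 6: P = [[2, 6], [7]].
After inserting 4: P = [[2, 4], [6], [7]].
After inserting 5: P = [[2, 4, 5], [6], [7]].
After inserting 1: P = [[1, 4, 5], [2], [6], [7]].
After inserting 3: P = [[1, 3, 5], [2, 4], [6], [7]].

The final insertion tableau P = [[1, 3, 5], [2, 4], [6], [7]] has shape [3, 2, 1, 1].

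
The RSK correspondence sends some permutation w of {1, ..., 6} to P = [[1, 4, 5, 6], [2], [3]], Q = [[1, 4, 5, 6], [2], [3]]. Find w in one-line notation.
3 2 1 4 5 6

Reverse the RSK construction: for i from n down to 1, find the cell of Q containing i, remove the entry at that cell from P, and reverse-bump it up through P; the value ejected from row 1 is w(i).

Step i=6: Q has 6 at row 1, column 4; remove that cell from P, ejecting 6. So w(6) = 6. P is now [[1, 4, 5], [2], [3]].
Step i=5: Q has 5 at row 1, column 3; remove that cell from P, ejecting 5. So w(5) = 5. P is now [[1, 4], [2], [3]].
Step i=4: Q has 4 at row 1, column 2; remove that cell from P, ejecting 4. So w(4) = 4. P is now [[1], [2], [3]].
Step i=3: Q has 3 at row 3, column 1; remove 3 from row 3 of P and reverse-bump: 3 enters row 2 and ejects 2; 2 enters row 1 and ejects 1. So w(3) = 1. P is now [[2], [3]].
Step i=2: Q has 2 at row 2, column 1; remove 3 from row 2 of P and reverse-bump: 3 enters row 1 and ejects 2. So w(2) = 2. P is now [[3]].
Step i=1: Q has 1 at row 1, column 1; remove that cell from P, ejecting 3. So w(1) = 3. P is now [].

So w = 3 2 1 4 5 6.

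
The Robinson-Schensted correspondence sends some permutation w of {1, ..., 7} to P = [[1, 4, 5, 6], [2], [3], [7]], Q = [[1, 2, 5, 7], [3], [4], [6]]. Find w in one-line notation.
Reverse the RSK construction: for i from n down to 1, find the cell of Q containing i, remove the entry at that cell from P, and reverse-bump it up through P; the value ejected from row 1 is w(i).

Step i=7: Q has 7 at row 1, column 4; remove that cell from P, ejecting 6. So w(7) = 6. P is now [[1, 4, 5], [2], [3], [7]].
Step i=6: Q has 6 at row 4, column 1; remove 7 from row 4 of P and reverse-bump: 7 enters row 3 and ejects 3; 3 enters row 2 and ejects 2; 2 enters row 1 and ejects 1. So w(6) = 1. P is now [[2, 4, 5], [3], [7]].
Step i=5: Q has 5 at row 1, column 3; remove that cell from P, ejecting 5. So w(5) = 5. P is now [[2, 4], [3], [7]].
Step i=4: Q has 4 at row 3, column 1; remove 7 from row 3 of P and reverse-bump: 7 enters row 2 and ejects 3; 3 enters row 1 and ejects 2. So w(4) = 2. P is now [[3, 4], [7]].
Step i=3: Q has 3 at row 2, column 1; remove 7 from row 2 of P and reverse-bump: 7 enters row 1 and ejects 4. So w(3) = 4. P is now [[3, 7]].
Step i=2: Q has 2 at row 1, column 2; remove that cell from P, ejecting 7. So w(2) = 7. P is now [[3]].
Step i=1: Q has 1 at row 1, column 1; remove that cell from P, ejecting 3. So w(1) = 3. P is now [].

So w = 3 7 4 2 5 1 6.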